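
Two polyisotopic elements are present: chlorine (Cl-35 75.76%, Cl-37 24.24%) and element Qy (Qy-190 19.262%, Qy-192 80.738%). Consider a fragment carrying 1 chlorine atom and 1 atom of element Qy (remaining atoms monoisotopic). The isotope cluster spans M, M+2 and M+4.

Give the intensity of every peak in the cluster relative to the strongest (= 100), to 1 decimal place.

Chlorine pattern (n=1): 0.7576 : 0.2424
Element Qy pattern (n=1): 0.19262 : 0.80738
Convolve the two distributions (both contribute in 2-u steps):
  M: 0.7576×0.19262 = 0.145929
  M+2: 0.7576×0.80738 + 0.2424×0.19262 = 0.658362
  M+4: 0.2424×0.80738 = 0.195709
Scale to base peak (0.658362) = 100: 22.2 : 100.0 : 29.7

22.2 : 100.0 : 29.7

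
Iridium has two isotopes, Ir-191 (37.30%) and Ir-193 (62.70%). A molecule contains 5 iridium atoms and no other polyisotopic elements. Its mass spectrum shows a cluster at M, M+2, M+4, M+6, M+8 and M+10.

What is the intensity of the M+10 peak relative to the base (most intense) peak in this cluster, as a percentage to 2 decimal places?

Binomial terms of (0.3730 + 0.6270)^5: M 0.0072, M+2 0.0607, M+4 0.2040, M+6 0.3429, M+8 0.2882, M+10 0.0969 → M+6 is the base peak.
P(M+6) = C(5,3) × 0.3730^2 × 0.6270^3 = 10 × 0.139129 × 0.24649188 = 0.342942 (base)
P(M+10) = C(5,5) × 0.3730^0 × 0.6270^5 = 1 × 1.0000 × 0.09690311 = 0.096903
Relative intensity = 0.096903 / 0.342942 × 100 = 28.26

28.26%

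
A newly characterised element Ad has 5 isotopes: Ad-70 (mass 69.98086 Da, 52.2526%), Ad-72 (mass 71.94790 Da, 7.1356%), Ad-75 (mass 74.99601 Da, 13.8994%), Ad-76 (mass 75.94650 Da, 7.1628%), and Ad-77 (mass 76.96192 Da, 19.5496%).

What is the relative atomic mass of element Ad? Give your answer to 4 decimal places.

72.6104 Da

Ar = Σ fᵢ·mᵢ = 0.522526 × 69.98086 + 0.071356 × 71.94790 + 0.138994 × 74.99601 + 0.071628 × 75.94650 + 0.195496 × 76.96192
= 36.566819 + 5.133914 + 10.423995 + 5.439896 + 15.045748 = 72.610372 Da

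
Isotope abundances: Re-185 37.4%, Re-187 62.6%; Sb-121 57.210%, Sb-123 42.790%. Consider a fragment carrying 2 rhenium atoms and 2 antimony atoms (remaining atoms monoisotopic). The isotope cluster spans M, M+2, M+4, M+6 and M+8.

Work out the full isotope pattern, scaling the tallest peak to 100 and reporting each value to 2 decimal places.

Rhenium pattern (n=2): 0.139876 : 0.468248 : 0.391876
Antimony pattern (n=2): 0.32729841 : 0.48960318 : 0.18309841
Convolve the two distributions (both contribute in 2-u steps):
  M: 0.139876×0.32729841 = 0.045781
  M+2: 0.139876×0.48960318 + 0.468248×0.32729841 = 0.221741
  M+4: 0.139876×0.18309841 + 0.468248×0.48960318 + 0.391876×0.32729841 = 0.383127
  M+6: 0.468248×0.18309841 + 0.391876×0.48960318 = 0.277599
  M+8: 0.391876×0.18309841 = 0.071752
Scale to base peak (0.383127) = 100: 11.95 : 57.88 : 100.00 : 72.46 : 18.73

11.95 : 57.88 : 100.00 : 72.46 : 18.73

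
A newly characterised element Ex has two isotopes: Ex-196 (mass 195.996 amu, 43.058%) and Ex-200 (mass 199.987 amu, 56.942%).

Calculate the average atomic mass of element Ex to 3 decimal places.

Average mass = Σ (abundance × isotope mass) = 0.43058 × 195.996 + 0.56942 × 199.987
= 84.3920 + 113.8766 = 198.2686 amu

198.269 amu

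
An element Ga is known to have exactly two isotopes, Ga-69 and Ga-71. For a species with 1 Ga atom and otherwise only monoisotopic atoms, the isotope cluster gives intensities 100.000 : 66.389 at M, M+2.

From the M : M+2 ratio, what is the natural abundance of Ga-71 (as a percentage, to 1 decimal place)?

39.9%

Let p = fractional abundance of Ga-69. I(M+2)/I(M) = [C(1,1)·p^0·(1−p)] / p^1 = 1·(1−p)/p = 66.389/100.000 = 0.6639
(1−p)/p = 0.6639/1 = 0.6639  ⇒  p = 1/(1 + 0.6639) = 0.6010
Ga-69: 60.1%, Ga-71: 39.9%.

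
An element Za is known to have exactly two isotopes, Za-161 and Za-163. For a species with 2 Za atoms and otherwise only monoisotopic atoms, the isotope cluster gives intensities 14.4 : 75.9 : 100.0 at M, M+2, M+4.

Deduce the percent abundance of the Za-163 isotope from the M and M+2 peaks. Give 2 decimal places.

Let p = fractional abundance of Za-161. I(M+2)/I(M) = [C(2,1)·p^1·(1−p)] / p^2 = 2·(1−p)/p = 75.9/14.4 = 5.2708
(1−p)/p = 5.2708/2 = 2.6354  ⇒  p = 1/(1 + 2.6354) = 0.2751
Za-161: 27.51%, Za-163: 72.49%.

72.49%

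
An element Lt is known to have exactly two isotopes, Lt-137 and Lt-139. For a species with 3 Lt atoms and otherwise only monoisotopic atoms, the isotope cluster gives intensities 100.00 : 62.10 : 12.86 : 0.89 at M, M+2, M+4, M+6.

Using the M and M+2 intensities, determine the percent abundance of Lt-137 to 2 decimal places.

Write p for the Lt-137 fraction. I(M+2)/I(M) = [C(3,1)·p^2·(1−p)] / p^3 = 3·(1−p)/p = 62.10/100.00 = 0.6210
(1−p)/p = 0.6210/3 = 0.2070  ⇒  p = 1/(1 + 0.2070) = 0.8285
Lt-137: 82.85%, Lt-139: 17.15%.

82.85%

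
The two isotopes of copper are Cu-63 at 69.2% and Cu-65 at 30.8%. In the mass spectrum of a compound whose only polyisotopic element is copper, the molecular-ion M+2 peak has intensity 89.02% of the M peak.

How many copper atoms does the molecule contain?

For n independent Cu atoms, I(M+2)/I(M) = n · (abundance Cu-65) / (abundance Cu-63) = n · 0.308/0.692.
n = 0.8902 × 0.692/0.308 = 2.00 ≈ 2

2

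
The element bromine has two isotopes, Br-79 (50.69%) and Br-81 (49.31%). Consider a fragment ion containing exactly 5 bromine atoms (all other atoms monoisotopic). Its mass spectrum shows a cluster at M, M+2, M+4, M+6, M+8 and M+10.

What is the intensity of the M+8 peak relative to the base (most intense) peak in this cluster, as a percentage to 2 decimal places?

47.31%

Term probabilities: M 0.0335, M+2 0.1628, M+4 0.3167, M+6 0.3081, M+8 0.1498, M+10 0.0292. Base peak = M+4.
P(M+4) = C(5,2) × 0.5069^3 × 0.4931^2 = 10 × 0.13024674 × 0.24314761 = 0.316692 (base)
P(M+8) = C(5,4) × 0.5069^1 × 0.4931^4 = 5 × 0.5069 × 0.05912076 = 0.149842
Relative intensity = 0.149842 / 0.316692 × 100 = 47.31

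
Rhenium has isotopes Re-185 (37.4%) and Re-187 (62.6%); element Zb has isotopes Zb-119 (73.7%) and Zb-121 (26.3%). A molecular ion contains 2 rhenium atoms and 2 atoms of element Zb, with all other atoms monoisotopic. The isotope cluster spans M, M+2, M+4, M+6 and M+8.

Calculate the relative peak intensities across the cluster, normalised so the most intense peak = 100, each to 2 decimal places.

Rhenium pattern (n=2): 0.139876 : 0.468248 : 0.391876
Element Zb pattern (n=2): 0.543169 : 0.387662 : 0.069169
Convolve the two distributions (both contribute in 2-u steps):
  M: 0.139876×0.543169 = 0.075976
  M+2: 0.139876×0.387662 + 0.468248×0.543169 = 0.308562
  M+4: 0.139876×0.069169 + 0.468248×0.387662 + 0.391876×0.543169 = 0.404052
  M+6: 0.468248×0.069169 + 0.391876×0.387662 = 0.184304
  M+8: 0.391876×0.069169 = 0.027106
Scale to base peak (0.404052) = 100: 18.80 : 76.37 : 100.00 : 45.61 : 6.71

18.80 : 76.37 : 100.00 : 45.61 : 6.71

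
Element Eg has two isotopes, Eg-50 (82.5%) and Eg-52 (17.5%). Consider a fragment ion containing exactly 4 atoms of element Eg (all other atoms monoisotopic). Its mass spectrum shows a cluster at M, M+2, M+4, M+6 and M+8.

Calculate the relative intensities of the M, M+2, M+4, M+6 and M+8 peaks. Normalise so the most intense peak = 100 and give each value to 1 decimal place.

100.0 : 84.8 : 27.0 : 3.8 : 0.2

Expanding (0.825 + 0.175)^4:
P(M) = 0.825^4 = 0.463250
P(M+2) = 4 × 0.825^3 × 0.175^1 = 0.393061
P(M+4) = 6 × 0.825^2 × 0.175^2 = 0.125065
P(M+6) = 4 × 0.825^1 × 0.175^3 = 0.017686
P(M+8) = 0.175^4 = 0.000938
The M peak is largest (0.463250); scaling to 100 gives 100.0 : 84.8 : 27.0 : 3.8 : 0.2.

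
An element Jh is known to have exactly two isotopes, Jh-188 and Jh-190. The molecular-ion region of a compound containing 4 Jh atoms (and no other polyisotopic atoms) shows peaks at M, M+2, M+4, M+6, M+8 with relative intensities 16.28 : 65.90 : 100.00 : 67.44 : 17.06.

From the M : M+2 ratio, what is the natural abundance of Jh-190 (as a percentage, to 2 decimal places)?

50.30%

Write p for the Jh-188 fraction. I(M+2)/I(M) = [C(4,1)·p^3·(1−p)] / p^4 = 4·(1−p)/p = 65.90/16.28 = 4.0479
(1−p)/p = 4.0479/4 = 1.0120  ⇒  p = 1/(1 + 1.0120) = 0.4970
Jh-188: 49.70%, Jh-190: 50.30%.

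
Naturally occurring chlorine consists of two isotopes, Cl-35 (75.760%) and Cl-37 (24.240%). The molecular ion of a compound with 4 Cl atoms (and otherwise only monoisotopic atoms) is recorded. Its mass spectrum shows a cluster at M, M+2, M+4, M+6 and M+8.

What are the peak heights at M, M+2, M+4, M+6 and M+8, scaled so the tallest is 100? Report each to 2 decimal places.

78.14 : 100.00 : 47.99 : 10.24 : 0.82

The 4 Cl atoms are independent, so intensities follow the terms of (0.75760 + 0.24240)^4.
P(M) = 0.75760^4 = 0.329428
P(M+2) = 4 × 0.75760^3 × 0.24240^1 = 0.421612
P(M+4) = 6 × 0.75760^2 × 0.24240^2 = 0.202347
P(M+6) = 4 × 0.75760^1 × 0.24240^3 = 0.043162
P(M+8) = 0.24240^4 = 0.003452
The M+2 peak is largest (0.421612); scaling to 100 gives 78.14 : 100.00 : 47.99 : 10.24 : 0.82.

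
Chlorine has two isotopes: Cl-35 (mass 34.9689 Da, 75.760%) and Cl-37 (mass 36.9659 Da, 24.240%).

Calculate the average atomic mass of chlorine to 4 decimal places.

The abundance-weighted mean is 0.75760 × 34.9689 + 0.24240 × 36.9659
= 26.49244 + 8.96053 = 35.45297 Da

35.4530 Da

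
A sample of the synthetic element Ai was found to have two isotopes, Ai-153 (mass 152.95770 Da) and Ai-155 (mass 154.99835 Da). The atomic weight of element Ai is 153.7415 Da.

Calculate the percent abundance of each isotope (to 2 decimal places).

With x = fraction of Ai-153 (so Ai-155 is 1 − x):
152.95770·x + 154.99835·(1 − x) = 153.7415
(152.95770 − 154.99835)·x = 153.7415 − 154.99835
x = -1.25685 / -2.04065 = 0.61591 → 61.59% Ai-153, 38.41% Ai-155.

Ai-153: 61.59%, Ai-155: 38.41%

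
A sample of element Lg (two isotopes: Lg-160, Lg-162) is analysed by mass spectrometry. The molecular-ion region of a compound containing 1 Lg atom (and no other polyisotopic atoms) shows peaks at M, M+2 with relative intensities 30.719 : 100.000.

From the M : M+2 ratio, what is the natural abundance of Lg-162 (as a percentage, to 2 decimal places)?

If p is the fraction of Lg that is Lg-160, then I(M+2)/I(M) = [C(1,1)·p^0·(1−p)] / p^1 = 1·(1−p)/p = 100.000/30.719 = 3.2553
(1−p)/p = 3.2553/1 = 3.2553  ⇒  p = 1/(1 + 3.2553) = 0.2350
Lg-160: 23.50%, Lg-162: 76.50%.

76.50%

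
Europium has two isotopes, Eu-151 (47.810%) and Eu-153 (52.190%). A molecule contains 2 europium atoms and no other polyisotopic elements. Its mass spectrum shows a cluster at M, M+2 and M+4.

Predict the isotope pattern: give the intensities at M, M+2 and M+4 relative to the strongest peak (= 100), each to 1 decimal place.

45.8 : 100.0 : 54.6

Each Eu atom is independently Eu-151 (p = 0.47810) or Eu-153 (q = 0.52190); the cluster is the binomial expansion (p + q)^2.
P(M) = 0.47810^2 = 0.228580
P(M+2) = 2 × 0.47810^1 × 0.52190^1 = 0.499041
P(M+4) = 0.52190^2 = 0.272380
The M+2 peak is largest (0.499041); scaling to 100 gives 45.8 : 100.0 : 54.6.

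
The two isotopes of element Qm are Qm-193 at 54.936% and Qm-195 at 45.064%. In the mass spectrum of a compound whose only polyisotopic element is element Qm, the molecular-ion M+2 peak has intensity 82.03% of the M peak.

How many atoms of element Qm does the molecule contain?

The M+2/M ratio from n Qm atoms is n · q/p = n · 0.45064/0.54936.
n = 0.8203 × 0.54936/0.45064 = 1.00 ≈ 1

1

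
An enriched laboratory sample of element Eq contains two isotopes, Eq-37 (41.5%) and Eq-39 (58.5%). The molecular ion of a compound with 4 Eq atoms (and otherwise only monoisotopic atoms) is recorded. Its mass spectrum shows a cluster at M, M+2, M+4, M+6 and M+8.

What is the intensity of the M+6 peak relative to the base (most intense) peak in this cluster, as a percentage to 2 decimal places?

93.98%

Term probabilities: M 0.0297, M+2 0.1672, M+4 0.3536, M+6 0.3323, M+8 0.1171. Base peak = M+4.
P(M+4) = C(4,2) × 0.415^2 × 0.585^2 = 6 × 0.172225 × 0.342225 = 0.353638 (base)
P(M+6) = C(4,3) × 0.415^1 × 0.585^3 = 4 × 0.4150 × 0.20020162 = 0.332335
Relative intensity = 0.332335 / 0.353638 × 100 = 93.98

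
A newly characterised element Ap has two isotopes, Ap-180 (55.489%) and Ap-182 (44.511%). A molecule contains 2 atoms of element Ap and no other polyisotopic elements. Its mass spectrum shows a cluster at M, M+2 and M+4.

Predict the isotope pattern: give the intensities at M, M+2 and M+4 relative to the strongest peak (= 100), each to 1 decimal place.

62.3 : 100.0 : 40.1

Each Ap atom is independently Ap-180 (p = 0.55489) or Ap-182 (q = 0.44511); the cluster is the binomial expansion (p + q)^2.
P(M) = 0.55489^2 = 0.307903
P(M+2) = 2 × 0.55489^1 × 0.44511^1 = 0.493974
P(M+4) = 0.44511^2 = 0.198123
The M+2 peak is largest (0.493974); scaling to 100 gives 62.3 : 100.0 : 40.1.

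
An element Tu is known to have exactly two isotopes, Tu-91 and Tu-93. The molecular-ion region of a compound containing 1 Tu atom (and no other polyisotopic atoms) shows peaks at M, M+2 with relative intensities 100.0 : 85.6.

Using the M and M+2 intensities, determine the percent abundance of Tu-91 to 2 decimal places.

Write p for the Tu-91 fraction. I(M+2)/I(M) = [C(1,1)·p^0·(1−p)] / p^1 = 1·(1−p)/p = 85.6/100.0 = 0.8560
(1−p)/p = 0.8560/1 = 0.8560  ⇒  p = 1/(1 + 0.8560) = 0.5388
Tu-91: 53.88%, Tu-93: 46.12%.

53.88%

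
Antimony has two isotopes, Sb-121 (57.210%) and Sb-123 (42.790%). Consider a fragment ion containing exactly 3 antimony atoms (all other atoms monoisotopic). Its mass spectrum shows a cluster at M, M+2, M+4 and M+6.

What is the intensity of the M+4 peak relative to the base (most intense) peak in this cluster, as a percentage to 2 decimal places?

74.79%

Term probabilities: M 0.1872, M+2 0.4202, M+4 0.3143, M+6 0.0783. Base peak = M+2.
P(M+2) = C(3,1) × 0.57210^2 × 0.42790^1 = 3 × 0.32729841 × 0.4279 = 0.420153 (base)
P(M+4) = C(3,2) × 0.57210^1 × 0.42790^2 = 3 × 0.5721 × 0.18309841 = 0.314252
Relative intensity = 0.314252 / 0.420153 × 100 = 74.79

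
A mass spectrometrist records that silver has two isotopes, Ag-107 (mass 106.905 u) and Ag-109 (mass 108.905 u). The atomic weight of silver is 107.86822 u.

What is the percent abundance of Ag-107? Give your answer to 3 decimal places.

51.839%

Writing the weighted mean with unknown fraction x of Ag-107:
106.905·x + 108.905·(1 − x) = 107.86822
(106.905 − 108.905)·x = 107.86822 − 108.905
x = -1.03678 / -2.000 = 0.51839 → 51.839% Ag-107, 48.161% Ag-109.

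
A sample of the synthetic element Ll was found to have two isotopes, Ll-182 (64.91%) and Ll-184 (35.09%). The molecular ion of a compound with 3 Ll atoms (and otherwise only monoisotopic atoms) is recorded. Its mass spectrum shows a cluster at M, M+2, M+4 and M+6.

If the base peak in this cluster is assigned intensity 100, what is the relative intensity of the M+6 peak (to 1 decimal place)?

Term probabilities: M 0.2735, M+2 0.4435, M+4 0.2398, M+6 0.0432. Base peak = M+2.
P(M+2) = C(3,1) × 0.6491^2 × 0.3509^1 = 3 × 0.42133081 × 0.3509 = 0.443535 (base)
P(M+6) = C(3,3) × 0.6491^0 × 0.3509^3 = 1 × 1.0000 × 0.0432066 = 0.043207
Relative intensity = 0.043207 / 0.443535 × 100 = 9.7

9.7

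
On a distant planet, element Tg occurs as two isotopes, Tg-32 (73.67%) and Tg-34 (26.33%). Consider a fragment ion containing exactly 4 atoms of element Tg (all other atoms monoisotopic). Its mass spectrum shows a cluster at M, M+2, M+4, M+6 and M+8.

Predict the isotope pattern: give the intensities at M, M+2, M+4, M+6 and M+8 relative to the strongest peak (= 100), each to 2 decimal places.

Expanding (0.7367 + 0.2633)^4:
P(M) = 0.7367^4 = 0.294552
P(M+2) = 4 × 0.7367^3 × 0.2633^1 = 0.421098
P(M+4) = 6 × 0.7367^2 × 0.2633^2 = 0.225753
P(M+6) = 4 × 0.7367^1 × 0.2633^3 = 0.053790
P(M+8) = 0.2633^4 = 0.004806
The M+2 peak is largest (0.421098); scaling to 100 gives 69.95 : 100.00 : 53.61 : 12.77 : 1.14.

69.95 : 100.00 : 53.61 : 12.77 : 1.14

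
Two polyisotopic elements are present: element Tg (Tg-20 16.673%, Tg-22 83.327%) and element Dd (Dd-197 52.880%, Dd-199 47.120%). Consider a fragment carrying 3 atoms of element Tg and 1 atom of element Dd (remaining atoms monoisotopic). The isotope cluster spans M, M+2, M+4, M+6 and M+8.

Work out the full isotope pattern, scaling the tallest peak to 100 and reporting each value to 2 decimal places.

Element Tg pattern (n=3): 0.00463491 : 0.06949195 : 0.34730137 : 0.57857177
Element Dd pattern (n=1): 0.5288 : 0.4712
Convolve the two distributions (both contribute in 2-u steps):
  M: 0.00463491×0.5288 = 0.002451
  M+2: 0.00463491×0.4712 + 0.06949195×0.5288 = 0.038931
  M+4: 0.06949195×0.4712 + 0.34730137×0.5288 = 0.216398
  M+6: 0.34730137×0.4712 + 0.57857177×0.5288 = 0.469597
  M+8: 0.57857177×0.4712 = 0.272623
Scale to base peak (0.469597) = 100: 0.52 : 8.29 : 46.08 : 100.00 : 58.05

0.52 : 8.29 : 46.08 : 100.00 : 58.05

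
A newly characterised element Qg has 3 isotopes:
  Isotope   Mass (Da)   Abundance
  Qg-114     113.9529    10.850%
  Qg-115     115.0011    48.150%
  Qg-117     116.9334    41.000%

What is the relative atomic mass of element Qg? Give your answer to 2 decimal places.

115.68 Da

Average mass = Σ (abundance × isotope mass) = 0.10850 × 113.9529 + 0.48150 × 115.0011 + 0.41000 × 116.9334
= 12.36389 + 55.37303 + 47.94269 = 115.67961 Da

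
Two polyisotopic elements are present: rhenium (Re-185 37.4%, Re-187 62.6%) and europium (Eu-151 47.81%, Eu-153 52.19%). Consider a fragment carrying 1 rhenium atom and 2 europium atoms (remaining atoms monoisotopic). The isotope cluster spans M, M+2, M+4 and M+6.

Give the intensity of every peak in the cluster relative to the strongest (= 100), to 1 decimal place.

Rhenium pattern (n=1): 0.3740 : 0.6260
Europium pattern (n=2): 0.22857961 : 0.49904078 : 0.27237961
Convolve the two distributions (both contribute in 2-u steps):
  M: 0.3740×0.22857961 = 0.085489
  M+2: 0.3740×0.49904078 + 0.6260×0.22857961 = 0.329732
  M+4: 0.3740×0.27237961 + 0.6260×0.49904078 = 0.414270
  M+6: 0.6260×0.27237961 = 0.170510
Scale to base peak (0.414270) = 100: 20.6 : 79.6 : 100.0 : 41.2

20.6 : 79.6 : 100.0 : 41.2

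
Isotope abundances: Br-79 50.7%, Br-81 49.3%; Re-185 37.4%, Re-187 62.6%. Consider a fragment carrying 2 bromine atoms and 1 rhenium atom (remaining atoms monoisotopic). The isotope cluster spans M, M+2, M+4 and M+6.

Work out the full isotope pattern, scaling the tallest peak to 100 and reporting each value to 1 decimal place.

Bromine pattern (n=2): 0.257049 : 0.499902 : 0.243049
Rhenium pattern (n=1): 0.3740 : 0.6260
Convolve the two distributions (both contribute in 2-u steps):
  M: 0.257049×0.3740 = 0.096136
  M+2: 0.257049×0.6260 + 0.499902×0.3740 = 0.347876
  M+4: 0.499902×0.6260 + 0.243049×0.3740 = 0.403839
  M+6: 0.243049×0.6260 = 0.152149
Scale to base peak (0.403839) = 100: 23.8 : 86.1 : 100.0 : 37.7

23.8 : 86.1 : 100.0 : 37.7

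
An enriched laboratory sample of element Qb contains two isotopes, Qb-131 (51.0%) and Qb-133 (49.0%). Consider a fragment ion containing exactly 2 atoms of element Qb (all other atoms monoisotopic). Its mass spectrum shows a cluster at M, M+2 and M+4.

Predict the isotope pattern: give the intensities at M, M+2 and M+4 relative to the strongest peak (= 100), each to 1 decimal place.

Expanding (0.510 + 0.490)^2:
P(M) = 0.510^2 = 0.260100
P(M+2) = 2 × 0.510^1 × 0.490^1 = 0.499800
P(M+4) = 0.490^2 = 0.240100
The M+2 peak is largest (0.499800); scaling to 100 gives 52.0 : 100.0 : 48.0.

52.0 : 100.0 : 48.0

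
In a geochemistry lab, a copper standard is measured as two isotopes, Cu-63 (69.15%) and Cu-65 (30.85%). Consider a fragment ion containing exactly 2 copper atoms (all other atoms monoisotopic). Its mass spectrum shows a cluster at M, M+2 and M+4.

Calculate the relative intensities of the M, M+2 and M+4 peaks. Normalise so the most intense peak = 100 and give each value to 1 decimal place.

100.0 : 89.2 : 19.9

Expanding (0.6915 + 0.3085)^2:
P(M) = 0.6915^2 = 0.478172
P(M+2) = 2 × 0.6915^1 × 0.3085^1 = 0.426656
P(M+4) = 0.3085^2 = 0.095172
The M peak is largest (0.478172); scaling to 100 gives 100.0 : 89.2 : 19.9.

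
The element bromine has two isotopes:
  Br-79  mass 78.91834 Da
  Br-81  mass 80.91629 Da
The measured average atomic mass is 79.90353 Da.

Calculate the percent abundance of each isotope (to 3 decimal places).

With x = fraction of Br-79 (so Br-81 is 1 − x):
78.91834·x + 80.91629·(1 − x) = 79.90353
(78.91834 − 80.91629)·x = 79.90353 − 80.91629
x = -1.01276 / -1.99795 = 0.50690 → 50.690% Br-79, 49.310% Br-81.

Br-79: 50.690%, Br-81: 49.310%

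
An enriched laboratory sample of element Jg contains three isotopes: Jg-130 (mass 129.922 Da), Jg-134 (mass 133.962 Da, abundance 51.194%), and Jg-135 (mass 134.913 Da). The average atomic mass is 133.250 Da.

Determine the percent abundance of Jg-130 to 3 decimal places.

23.565%

The remaining 48.806% is split between Jg-130 (fraction x) and Jg-135 (fraction 0.48806 − x).
Substituting: 129.922x + 134.913(0.48806 − x) = 64.66949372
(129.922 − 134.913)x = -1.17614506  ⇒  x = 0.23565, y = 0.25241
Jg-130: 23.565%, Jg-135: 25.241%.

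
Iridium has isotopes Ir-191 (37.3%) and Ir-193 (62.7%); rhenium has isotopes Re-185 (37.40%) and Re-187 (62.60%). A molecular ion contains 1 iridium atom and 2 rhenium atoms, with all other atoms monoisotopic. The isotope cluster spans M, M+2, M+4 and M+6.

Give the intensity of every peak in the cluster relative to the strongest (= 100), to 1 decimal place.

Iridium pattern (n=1): 0.3730 : 0.6270
Rhenium pattern (n=2): 0.139876 : 0.468248 : 0.391876
Convolve the two distributions (both contribute in 2-u steps):
  M: 0.3730×0.139876 = 0.052174
  M+2: 0.3730×0.468248 + 0.6270×0.139876 = 0.262359
  M+4: 0.3730×0.391876 + 0.6270×0.468248 = 0.439761
  M+6: 0.6270×0.391876 = 0.245706
Scale to base peak (0.439761) = 100: 11.9 : 59.7 : 100.0 : 55.9

11.9 : 59.7 : 100.0 : 55.9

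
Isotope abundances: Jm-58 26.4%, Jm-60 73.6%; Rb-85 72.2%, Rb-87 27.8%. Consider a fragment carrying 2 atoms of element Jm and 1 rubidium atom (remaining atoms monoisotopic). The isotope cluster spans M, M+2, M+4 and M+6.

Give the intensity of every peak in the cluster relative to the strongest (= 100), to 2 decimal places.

10.08 : 60.09 : 100.00 : 30.17

Element Jm pattern (n=2): 0.069696 : 0.388608 : 0.541696
Rubidium pattern (n=1): 0.7220 : 0.2780
Convolve the two distributions (both contribute in 2-u steps):
  M: 0.069696×0.7220 = 0.050321
  M+2: 0.069696×0.2780 + 0.388608×0.7220 = 0.299950
  M+4: 0.388608×0.2780 + 0.541696×0.7220 = 0.499138
  M+6: 0.541696×0.2780 = 0.150591
Scale to base peak (0.499138) = 100: 10.08 : 60.09 : 100.00 : 30.17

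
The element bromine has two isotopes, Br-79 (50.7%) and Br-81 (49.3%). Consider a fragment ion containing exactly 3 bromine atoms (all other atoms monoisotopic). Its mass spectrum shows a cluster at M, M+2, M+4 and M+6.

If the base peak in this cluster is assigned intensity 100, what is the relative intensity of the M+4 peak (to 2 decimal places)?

(0.507 + 0.493)^3 gives M 0.1303, M+2 0.3802, M+4 0.3697, M+6 0.1198; the largest is M+2.
P(M+2) = C(3,1) × 0.507^2 × 0.493^1 = 3 × 0.257049 × 0.4930 = 0.380175 (base)
P(M+4) = C(3,2) × 0.507^1 × 0.493^2 = 3 × 0.5070 × 0.243049 = 0.369678
Relative intensity = 0.369678 / 0.380175 × 100 = 97.24

97.24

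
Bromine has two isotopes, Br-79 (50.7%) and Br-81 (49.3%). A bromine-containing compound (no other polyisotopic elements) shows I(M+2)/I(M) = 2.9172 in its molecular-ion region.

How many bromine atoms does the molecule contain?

3

For n independent Br atoms, I(M+2)/I(M) = n · (abundance Br-81) / (abundance Br-79) = n · 0.493/0.507.
n = 2.9172 × 0.507/0.493 = 3.00 ≈ 3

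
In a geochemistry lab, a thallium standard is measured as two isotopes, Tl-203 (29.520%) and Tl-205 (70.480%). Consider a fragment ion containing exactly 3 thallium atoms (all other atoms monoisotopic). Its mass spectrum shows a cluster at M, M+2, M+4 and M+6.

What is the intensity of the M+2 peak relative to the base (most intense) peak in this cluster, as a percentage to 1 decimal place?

41.9%

Binomial terms of (0.29520 + 0.70480)^3: M 0.0257, M+2 0.1843, M+4 0.4399, M+6 0.3501 → M+4 is the base peak.
P(M+4) = C(3,2) × 0.29520^1 × 0.70480^2 = 3 × 0.2952 × 0.49674304 = 0.439916 (base)
P(M+2) = C(3,1) × 0.29520^2 × 0.70480^1 = 3 × 0.08714304 × 0.7048 = 0.184255
Relative intensity = 0.184255 / 0.439916 × 100 = 41.9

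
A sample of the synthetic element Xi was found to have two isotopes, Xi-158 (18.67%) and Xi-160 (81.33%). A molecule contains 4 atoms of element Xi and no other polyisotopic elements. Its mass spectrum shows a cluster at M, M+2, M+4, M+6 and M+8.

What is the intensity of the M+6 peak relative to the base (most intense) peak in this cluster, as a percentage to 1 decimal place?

91.8%

Term probabilities: M 0.0012, M+2 0.0212, M+4 0.1383, M+6 0.4018, M+8 0.4375. Base peak = M+8.
P(M+8) = C(4,4) × 0.1867^0 × 0.8133^4 = 1 × 1.0000 × 0.43752522 = 0.437525 (base)
P(M+6) = C(4,3) × 0.1867^1 × 0.8133^3 = 4 × 0.1867 × 0.53796289 = 0.401751
Relative intensity = 0.401751 / 0.437525 × 100 = 91.8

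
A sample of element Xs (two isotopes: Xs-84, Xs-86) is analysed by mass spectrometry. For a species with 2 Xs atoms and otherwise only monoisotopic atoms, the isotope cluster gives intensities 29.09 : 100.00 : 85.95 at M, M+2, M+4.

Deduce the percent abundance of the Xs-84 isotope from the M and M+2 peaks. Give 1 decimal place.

36.8%

Write p for the Xs-84 fraction. I(M+2)/I(M) = [C(2,1)·p^1·(1−p)] / p^2 = 2·(1−p)/p = 100.00/29.09 = 3.4376
(1−p)/p = 3.4376/2 = 1.7188  ⇒  p = 1/(1 + 1.7188) = 0.3678
Xs-84: 36.8%, Xs-86: 63.2%.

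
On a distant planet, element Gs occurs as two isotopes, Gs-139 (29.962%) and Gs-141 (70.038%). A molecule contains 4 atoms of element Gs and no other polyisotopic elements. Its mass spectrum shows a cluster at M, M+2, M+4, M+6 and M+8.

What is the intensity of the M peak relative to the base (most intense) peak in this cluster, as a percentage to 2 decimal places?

1.96%

Term probabilities: M 0.0081, M+2 0.0754, M+4 0.2642, M+6 0.4117, M+8 0.2406. Base peak = M+6.
P(M+6) = C(4,3) × 0.29962^1 × 0.70038^3 = 4 × 0.29962 × 0.3435589 = 0.411748 (base)
P(M) = C(4,0) × 0.29962^4 × 0.70038^0 = 1 × 0.00805904 × 1.0000 = 0.008059
Relative intensity = 0.008059 / 0.411748 × 100 = 1.96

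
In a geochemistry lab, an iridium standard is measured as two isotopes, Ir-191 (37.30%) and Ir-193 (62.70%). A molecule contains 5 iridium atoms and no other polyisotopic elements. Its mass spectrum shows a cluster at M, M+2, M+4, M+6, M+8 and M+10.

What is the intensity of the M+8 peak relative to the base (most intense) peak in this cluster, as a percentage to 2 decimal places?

Term probabilities: M 0.0072, M+2 0.0607, M+4 0.2040, M+6 0.3429, M+8 0.2882, M+10 0.0969. Base peak = M+6.
P(M+6) = C(5,3) × 0.3730^2 × 0.6270^3 = 10 × 0.139129 × 0.24649188 = 0.342942 (base)
P(M+8) = C(5,4) × 0.3730^1 × 0.6270^4 = 5 × 0.3730 × 0.15455041 = 0.288237
Relative intensity = 0.288237 / 0.342942 × 100 = 84.05

84.05%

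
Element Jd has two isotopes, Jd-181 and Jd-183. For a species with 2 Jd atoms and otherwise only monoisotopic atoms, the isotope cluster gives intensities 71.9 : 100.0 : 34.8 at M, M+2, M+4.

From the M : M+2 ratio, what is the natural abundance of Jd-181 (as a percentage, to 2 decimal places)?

58.98%

Let p = fractional abundance of Jd-181. I(M+2)/I(M) = [C(2,1)·p^1·(1−p)] / p^2 = 2·(1−p)/p = 100.0/71.9 = 1.3908
(1−p)/p = 1.3908/2 = 0.6954  ⇒  p = 1/(1 + 0.6954) = 0.5898
Jd-181: 58.98%, Jd-183: 41.02%.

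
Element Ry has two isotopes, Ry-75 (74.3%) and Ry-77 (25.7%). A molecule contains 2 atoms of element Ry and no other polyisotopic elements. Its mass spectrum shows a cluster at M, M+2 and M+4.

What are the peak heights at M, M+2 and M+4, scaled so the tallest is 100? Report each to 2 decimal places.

The 2 Ry atoms are independent, so intensities follow the terms of (0.743 + 0.257)^2.
P(M) = 0.743^2 = 0.552049
P(M+2) = 2 × 0.743^1 × 0.257^1 = 0.381902
P(M+4) = 0.257^2 = 0.066049
The M peak is largest (0.552049); scaling to 100 gives 100.00 : 69.18 : 11.96.

100.00 : 69.18 : 11.96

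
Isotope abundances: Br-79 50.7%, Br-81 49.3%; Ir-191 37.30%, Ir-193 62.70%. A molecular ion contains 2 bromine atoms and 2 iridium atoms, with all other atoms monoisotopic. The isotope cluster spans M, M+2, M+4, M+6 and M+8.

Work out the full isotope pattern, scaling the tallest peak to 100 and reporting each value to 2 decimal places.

9.70 : 51.47 : 100.00 : 84.14 : 25.92

Bromine pattern (n=2): 0.257049 : 0.499902 : 0.243049
Iridium pattern (n=2): 0.139129 : 0.467742 : 0.393129
Convolve the two distributions (both contribute in 2-u steps):
  M: 0.257049×0.139129 = 0.035763
  M+2: 0.257049×0.467742 + 0.499902×0.139129 = 0.189783
  M+4: 0.257049×0.393129 + 0.499902×0.467742 + 0.243049×0.139129 = 0.368694
  M+6: 0.499902×0.393129 + 0.243049×0.467742 = 0.310210
  M+8: 0.243049×0.393129 = 0.095550
Scale to base peak (0.368694) = 100: 9.70 : 51.47 : 100.00 : 84.14 : 25.92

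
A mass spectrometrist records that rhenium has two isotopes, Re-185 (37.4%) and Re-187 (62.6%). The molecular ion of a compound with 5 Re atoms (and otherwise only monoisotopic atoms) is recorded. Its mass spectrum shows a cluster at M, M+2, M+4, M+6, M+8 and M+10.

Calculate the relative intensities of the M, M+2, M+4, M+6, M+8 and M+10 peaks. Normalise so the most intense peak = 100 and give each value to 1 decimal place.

2.1 : 17.8 : 59.7 : 100.0 : 83.7 : 28.0

Each Re atom is independently Re-185 (p = 0.374) or Re-187 (q = 0.626); the cluster is the binomial expansion (p + q)^5.
P(M) = 0.374^5 = 0.007317
P(M+2) = 5 × 0.374^4 × 0.626^1 = 0.061239
P(M+4) = 10 × 0.374^3 × 0.626^2 = 0.205005
P(M+6) = 10 × 0.374^2 × 0.626^3 = 0.343136
P(M+8) = 5 × 0.374^1 × 0.626^4 = 0.287170
P(M+10) = 0.626^5 = 0.096133
The M+6 peak is largest (0.343136); scaling to 100 gives 2.1 : 17.8 : 59.7 : 100.0 : 83.7 : 28.0.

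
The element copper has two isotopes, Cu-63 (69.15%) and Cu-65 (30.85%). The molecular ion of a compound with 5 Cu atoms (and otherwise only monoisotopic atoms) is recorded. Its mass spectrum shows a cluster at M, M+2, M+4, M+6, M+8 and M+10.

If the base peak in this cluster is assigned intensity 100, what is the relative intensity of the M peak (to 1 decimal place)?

(0.6915 + 0.3085)^5 gives M 0.1581, M+2 0.3527, M+4 0.3147, M+6 0.1404, M+8 0.0313, M+10 0.0028; the largest is M+2.
P(M+2) = C(5,1) × 0.6915^4 × 0.3085^1 = 5 × 0.2286487 × 0.3085 = 0.352691 (base)
P(M) = C(5,0) × 0.6915^5 × 0.3085^0 = 1 × 0.15811058 × 1.0000 = 0.158111
Relative intensity = 0.158111 / 0.352691 × 100 = 44.8

44.8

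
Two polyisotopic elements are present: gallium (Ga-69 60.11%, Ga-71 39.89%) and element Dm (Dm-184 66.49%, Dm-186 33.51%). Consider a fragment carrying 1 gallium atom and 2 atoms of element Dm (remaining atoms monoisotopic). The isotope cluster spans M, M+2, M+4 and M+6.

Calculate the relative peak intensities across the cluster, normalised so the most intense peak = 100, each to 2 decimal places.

59.82 : 100.00 : 55.21 : 10.08

Gallium pattern (n=1): 0.6011 : 0.3989
Element Dm pattern (n=2): 0.44209201 : 0.44561598 : 0.11229201
Convolve the two distributions (both contribute in 2-u steps):
  M: 0.6011×0.44209201 = 0.265742
  M+2: 0.6011×0.44561598 + 0.3989×0.44209201 = 0.444210
  M+4: 0.6011×0.11229201 + 0.3989×0.44561598 = 0.245255
  M+6: 0.3989×0.11229201 = 0.044793
Scale to base peak (0.444210) = 100: 59.82 : 100.00 : 55.21 : 10.08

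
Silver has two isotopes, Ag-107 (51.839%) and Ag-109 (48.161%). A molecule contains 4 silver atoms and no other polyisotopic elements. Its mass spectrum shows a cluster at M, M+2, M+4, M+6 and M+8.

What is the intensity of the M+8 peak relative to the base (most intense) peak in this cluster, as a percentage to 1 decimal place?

Binomial terms of (0.51839 + 0.48161)^4: M 0.0722, M+2 0.2684, M+4 0.3740, M+6 0.2316, M+8 0.0538 → M+4 is the base peak.
P(M+4) = C(4,2) × 0.51839^2 × 0.48161^2 = 6 × 0.26872819 × 0.23194819 = 0.373986 (base)
P(M+8) = C(4,4) × 0.51839^0 × 0.48161^4 = 1 × 1.0000 × 0.05379996 = 0.053800
Relative intensity = 0.053800 / 0.373986 × 100 = 14.4

14.4%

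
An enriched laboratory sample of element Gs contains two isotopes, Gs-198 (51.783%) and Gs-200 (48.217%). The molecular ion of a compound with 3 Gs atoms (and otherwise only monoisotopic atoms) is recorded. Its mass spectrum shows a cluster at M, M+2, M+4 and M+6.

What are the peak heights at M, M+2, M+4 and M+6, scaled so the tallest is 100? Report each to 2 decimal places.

Expanding (0.51783 + 0.48217)^3:
P(M) = 0.51783^3 = 0.138855
P(M+2) = 3 × 0.51783^2 × 0.48217^1 = 0.387879
P(M+4) = 3 × 0.51783^1 × 0.48217^2 = 0.361168
P(M+6) = 0.48217^3 = 0.112099
The M+2 peak is largest (0.387879); scaling to 100 gives 35.80 : 100.00 : 93.11 : 28.90.

35.80 : 100.00 : 93.11 : 28.90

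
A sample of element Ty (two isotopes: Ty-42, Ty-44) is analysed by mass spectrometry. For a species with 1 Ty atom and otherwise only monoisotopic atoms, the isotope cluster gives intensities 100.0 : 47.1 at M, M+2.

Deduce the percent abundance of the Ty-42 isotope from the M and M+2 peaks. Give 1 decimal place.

68.0%

Let p = fractional abundance of Ty-42. I(M+2)/I(M) = [C(1,1)·p^0·(1−p)] / p^1 = 1·(1−p)/p = 47.1/100.0 = 0.4710
(1−p)/p = 0.4710/1 = 0.4710  ⇒  p = 1/(1 + 0.4710) = 0.6798
Ty-42: 68.0%, Ty-44: 32.0%.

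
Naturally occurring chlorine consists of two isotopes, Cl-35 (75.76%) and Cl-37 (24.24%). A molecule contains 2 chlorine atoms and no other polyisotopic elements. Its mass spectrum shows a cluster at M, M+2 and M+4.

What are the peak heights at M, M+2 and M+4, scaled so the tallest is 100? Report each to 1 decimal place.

The 2 Cl atoms are independent, so intensities follow the terms of (0.7576 + 0.2424)^2.
P(M) = 0.7576^2 = 0.573958
P(M+2) = 2 × 0.7576^1 × 0.2424^1 = 0.367284
P(M+4) = 0.2424^2 = 0.058758
The M peak is largest (0.573958); scaling to 100 gives 100.0 : 64.0 : 10.2.

100.0 : 64.0 : 10.2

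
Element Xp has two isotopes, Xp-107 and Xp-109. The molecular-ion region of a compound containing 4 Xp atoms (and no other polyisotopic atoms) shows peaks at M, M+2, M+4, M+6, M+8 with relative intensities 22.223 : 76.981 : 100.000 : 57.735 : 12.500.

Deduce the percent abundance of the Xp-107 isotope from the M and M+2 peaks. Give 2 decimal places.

If p is the fraction of Xp that is Xp-107, then I(M+2)/I(M) = [C(4,1)·p^3·(1−p)] / p^4 = 4·(1−p)/p = 76.981/22.223 = 3.4640
(1−p)/p = 3.4640/4 = 0.8660  ⇒  p = 1/(1 + 0.8660) = 0.5359
Xp-107: 53.59%, Xp-109: 46.41%.

53.59%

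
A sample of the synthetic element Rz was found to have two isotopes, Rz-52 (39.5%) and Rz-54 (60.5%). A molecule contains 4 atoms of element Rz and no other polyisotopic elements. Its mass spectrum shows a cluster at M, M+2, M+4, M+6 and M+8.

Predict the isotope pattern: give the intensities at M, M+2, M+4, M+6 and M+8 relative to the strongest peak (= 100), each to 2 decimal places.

6.96 : 42.63 : 97.93 : 100.00 : 38.29

Expanding (0.395 + 0.605)^4:
P(M) = 0.395^4 = 0.024344
P(M+2) = 4 × 0.395^3 × 0.605^1 = 0.149144
P(M+4) = 6 × 0.395^2 × 0.605^2 = 0.342654
P(M+6) = 4 × 0.395^1 × 0.605^3 = 0.349883
P(M+8) = 0.605^4 = 0.133974
The M+6 peak is largest (0.349883); scaling to 100 gives 6.96 : 42.63 : 97.93 : 100.00 : 38.29.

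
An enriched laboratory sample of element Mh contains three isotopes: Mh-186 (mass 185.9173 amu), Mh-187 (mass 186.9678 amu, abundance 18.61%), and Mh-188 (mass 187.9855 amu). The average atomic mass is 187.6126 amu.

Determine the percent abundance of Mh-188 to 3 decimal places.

72.517%

The remaining 81.39% is split between Mh-186 (fraction x) and Mh-188 (fraction 0.8139 − x).
Substituting: 185.9173x + 187.9855(0.8139 − x) = 152.81789242
(185.9173 − 187.9855)x = -0.18350603  ⇒  x = 0.08873, y = 0.72517
Mh-186: 8.873%, Mh-188: 72.517%.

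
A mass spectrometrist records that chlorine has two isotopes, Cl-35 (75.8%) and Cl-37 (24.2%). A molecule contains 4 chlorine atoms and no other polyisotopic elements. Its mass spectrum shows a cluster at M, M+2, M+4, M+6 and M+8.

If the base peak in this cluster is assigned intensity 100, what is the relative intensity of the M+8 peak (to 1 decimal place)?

0.8

(0.758 + 0.242)^4 gives M 0.3301, M+2 0.4216, M+4 0.2019, M+6 0.0430, M+8 0.0034; the largest is M+2.
P(M+2) = C(4,1) × 0.758^3 × 0.242^1 = 4 × 0.43551951 × 0.2420 = 0.421583 (base)
P(M+8) = C(4,4) × 0.758^0 × 0.242^4 = 1 × 1.0000 × 0.00342974 = 0.003430
Relative intensity = 0.003430 / 0.421583 × 100 = 0.8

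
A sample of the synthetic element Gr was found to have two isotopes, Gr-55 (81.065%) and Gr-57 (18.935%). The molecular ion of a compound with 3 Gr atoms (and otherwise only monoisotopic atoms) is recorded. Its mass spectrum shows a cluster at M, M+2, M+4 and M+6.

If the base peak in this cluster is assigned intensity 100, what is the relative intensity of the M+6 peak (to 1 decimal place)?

Term probabilities: M 0.5327, M+2 0.3733, M+4 0.0872, M+6 0.0068. Base peak = M.
P(M) = C(3,0) × 0.81065^3 × 0.18935^0 = 1 × 0.53272142 × 1.0000 = 0.532721 (base)
P(M+6) = C(3,3) × 0.81065^0 × 0.18935^3 = 1 × 1.0000 × 0.00678885 = 0.006789
Relative intensity = 0.006789 / 0.532721 × 100 = 1.3

1.3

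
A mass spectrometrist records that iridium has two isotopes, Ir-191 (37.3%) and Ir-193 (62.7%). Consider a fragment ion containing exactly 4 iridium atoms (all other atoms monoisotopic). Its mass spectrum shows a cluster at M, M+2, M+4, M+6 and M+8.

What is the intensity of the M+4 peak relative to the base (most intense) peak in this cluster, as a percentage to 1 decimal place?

Term probabilities: M 0.0194, M+2 0.1302, M+4 0.3282, M+6 0.3678, M+8 0.1546. Base peak = M+6.
P(M+6) = C(4,3) × 0.373^1 × 0.627^3 = 4 × 0.3730 × 0.24649188 = 0.367766 (base)
P(M+4) = C(4,2) × 0.373^2 × 0.627^2 = 6 × 0.139129 × 0.393129 = 0.328174
Relative intensity = 0.328174 / 0.367766 × 100 = 89.2

89.2%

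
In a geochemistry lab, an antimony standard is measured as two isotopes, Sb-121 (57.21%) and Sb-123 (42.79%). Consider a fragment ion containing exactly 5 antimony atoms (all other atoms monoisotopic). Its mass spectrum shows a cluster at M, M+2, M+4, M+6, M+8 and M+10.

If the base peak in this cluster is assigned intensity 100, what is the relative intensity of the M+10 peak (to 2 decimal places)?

4.18

(0.5721 + 0.4279)^5 gives M 0.0613, M+2 0.2292, M+4 0.3428, M+6 0.2564, M+8 0.0959, M+10 0.0143; the largest is M+4.
P(M+4) = C(5,2) × 0.5721^3 × 0.4279^2 = 10 × 0.18724742 × 0.18309841 = 0.342847 (base)
P(M+10) = C(5,5) × 0.5721^0 × 0.4279^5 = 1 × 1.0000 × 0.01434536 = 0.014345
Relative intensity = 0.014345 / 0.342847 × 100 = 4.18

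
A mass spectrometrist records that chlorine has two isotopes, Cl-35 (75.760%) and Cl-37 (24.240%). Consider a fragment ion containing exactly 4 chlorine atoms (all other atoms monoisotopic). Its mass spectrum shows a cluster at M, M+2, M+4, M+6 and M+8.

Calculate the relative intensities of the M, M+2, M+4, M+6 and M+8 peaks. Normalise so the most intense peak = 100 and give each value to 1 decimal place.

78.1 : 100.0 : 48.0 : 10.2 : 0.8

Each Cl atom is independently Cl-35 (p = 0.75760) or Cl-37 (q = 0.24240); the cluster is the binomial expansion (p + q)^4.
P(M) = 0.75760^4 = 0.329428
P(M+2) = 4 × 0.75760^3 × 0.24240^1 = 0.421612
P(M+4) = 6 × 0.75760^2 × 0.24240^2 = 0.202347
P(M+6) = 4 × 0.75760^1 × 0.24240^3 = 0.043162
P(M+8) = 0.24240^4 = 0.003452
The M+2 peak is largest (0.421612); scaling to 100 gives 78.1 : 100.0 : 48.0 : 10.2 : 0.8.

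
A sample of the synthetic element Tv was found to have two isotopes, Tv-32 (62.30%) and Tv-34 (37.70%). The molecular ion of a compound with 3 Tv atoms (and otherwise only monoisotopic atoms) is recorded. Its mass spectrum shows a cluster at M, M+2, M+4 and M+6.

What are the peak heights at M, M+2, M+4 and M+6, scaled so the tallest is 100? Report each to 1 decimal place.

Expanding (0.6230 + 0.3770)^3:
P(M) = 0.6230^3 = 0.241804
P(M+2) = 3 × 0.6230^2 × 0.3770^1 = 0.438974
P(M+4) = 3 × 0.6230^1 × 0.3770^2 = 0.265639
P(M+6) = 0.3770^3 = 0.053583
The M+2 peak is largest (0.438974); scaling to 100 gives 55.1 : 100.0 : 60.5 : 12.2.

55.1 : 100.0 : 60.5 : 12.2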